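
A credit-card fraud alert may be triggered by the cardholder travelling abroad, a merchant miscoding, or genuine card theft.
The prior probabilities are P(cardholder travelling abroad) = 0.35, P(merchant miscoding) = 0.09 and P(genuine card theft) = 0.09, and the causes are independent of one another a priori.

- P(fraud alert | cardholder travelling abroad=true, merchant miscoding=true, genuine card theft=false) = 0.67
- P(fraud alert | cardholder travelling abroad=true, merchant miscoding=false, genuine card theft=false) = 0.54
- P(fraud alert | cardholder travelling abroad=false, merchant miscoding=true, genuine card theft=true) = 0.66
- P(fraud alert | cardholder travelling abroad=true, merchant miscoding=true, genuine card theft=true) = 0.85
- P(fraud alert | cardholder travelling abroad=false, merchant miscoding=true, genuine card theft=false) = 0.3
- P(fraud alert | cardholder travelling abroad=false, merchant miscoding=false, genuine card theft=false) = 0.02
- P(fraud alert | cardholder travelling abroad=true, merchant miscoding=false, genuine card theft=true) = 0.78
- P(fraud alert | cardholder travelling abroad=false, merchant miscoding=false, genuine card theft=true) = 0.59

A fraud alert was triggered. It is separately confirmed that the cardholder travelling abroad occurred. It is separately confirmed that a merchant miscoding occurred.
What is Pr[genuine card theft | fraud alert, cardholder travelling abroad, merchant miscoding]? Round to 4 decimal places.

Enumerate both values of genuine card theft and weight by the priors:
  P(fraud alert | cardholder travelling abroad, merchant miscoding) = 0.67*0.91 + 0.85*0.09
        = 0.609700 + 0.076500 = 0.686200
Configurations with genuine card theft contribute 0.076500, so
  P(genuine card theft | fraud alert, cardholder travelling abroad, merchant miscoding) = 0.076500 / 0.686200 ≈ 0.1115

Pr[genuine card theft | fraud alert, cardholder travelling abroad, merchant miscoding] ≈ 0.1115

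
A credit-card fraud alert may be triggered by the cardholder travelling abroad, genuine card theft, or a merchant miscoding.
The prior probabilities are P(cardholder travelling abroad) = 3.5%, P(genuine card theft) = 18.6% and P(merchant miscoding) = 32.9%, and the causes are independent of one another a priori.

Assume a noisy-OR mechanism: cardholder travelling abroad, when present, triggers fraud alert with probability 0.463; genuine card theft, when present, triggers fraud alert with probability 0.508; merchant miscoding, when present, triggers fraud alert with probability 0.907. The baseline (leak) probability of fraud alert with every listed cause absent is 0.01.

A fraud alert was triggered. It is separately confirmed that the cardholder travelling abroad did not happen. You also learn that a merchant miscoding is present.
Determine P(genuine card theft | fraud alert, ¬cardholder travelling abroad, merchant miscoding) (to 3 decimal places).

P(genuine card theft | fraud alert, ¬cardholder travelling abroad, merchant miscoding) ≈ 0.194

Under noisy-OR, P(fraud alert | causes) = 1 − (1−0.01)·∏(1−qᵢ) over the active causes.
P(fraud alert | ¬cardholder travelling abroad, merchant miscoding) = 0.90793·0.814 + 0.954702·0.186 = 0.739055 + 0.177575 = 0.916630
The genuine card theft-present share is 0.954702·0.186 = 0.177575.
So P(genuine card theft | fraud alert, ¬cardholder travelling abroad, merchant miscoding) = 0.177575/0.916630 ≈ 0.194.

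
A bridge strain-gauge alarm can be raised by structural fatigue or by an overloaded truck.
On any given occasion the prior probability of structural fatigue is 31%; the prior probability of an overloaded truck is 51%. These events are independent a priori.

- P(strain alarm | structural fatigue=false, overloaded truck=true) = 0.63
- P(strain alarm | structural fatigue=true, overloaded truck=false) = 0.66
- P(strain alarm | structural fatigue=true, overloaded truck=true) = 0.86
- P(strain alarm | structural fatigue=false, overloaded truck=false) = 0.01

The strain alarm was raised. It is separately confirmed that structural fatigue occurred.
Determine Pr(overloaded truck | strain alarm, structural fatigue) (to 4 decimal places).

Pr(overloaded truck | strain alarm, structural fatigue) ≈ 0.5756

P(strain alarm | structural fatigue) = 0.66·0.49 + 0.86·0.51 = 0.323400 + 0.438600 = 0.762000
The overloaded truck-present share is 0.86·0.51 = 0.438600.
So P(overloaded truck | strain alarm, structural fatigue) = 0.438600/0.762000 ≈ 0.5756.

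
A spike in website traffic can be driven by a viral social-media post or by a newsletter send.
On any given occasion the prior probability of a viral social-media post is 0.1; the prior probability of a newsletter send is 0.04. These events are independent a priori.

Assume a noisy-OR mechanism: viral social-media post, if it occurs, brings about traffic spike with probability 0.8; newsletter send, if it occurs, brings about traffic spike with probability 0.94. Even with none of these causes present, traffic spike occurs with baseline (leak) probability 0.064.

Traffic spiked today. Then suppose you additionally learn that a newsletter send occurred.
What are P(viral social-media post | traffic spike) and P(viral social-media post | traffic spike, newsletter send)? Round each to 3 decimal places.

Under noisy-OR, P(traffic spike | causes) = 1 − (1−0.064)·∏(1−qᵢ) over the active causes.
For the numerator, keep only viral social-media post=true terms: 0.078029 + 0.003955 = 0.081984
The normalizing constant is 0.064×0.9×0.96 + 0.94384×0.9×0.04 + 0.8128×0.1×0.96 + 0.988768×0.1×0.04 = 0.171258
P(viral social-media post | traffic spike) = 0.081984/0.171258 ≈ 0.479

With the extra evidence:
P(traffic spike | newsletter send) = 0.94384·0.9 + 0.988768·0.1 = 0.849456 + 0.098877 = 0.948333
Restricting to configurations with viral social-media post present: 0.988768·0.1 = 0.098877.
P(viral social-media post | traffic spike, newsletter send) = 0.098877 / 0.948333 ≈ 0.104

P(viral social-media post | traffic spike) ≈ 0.479; P(viral social-media post | traffic spike, newsletter send) ≈ 0.104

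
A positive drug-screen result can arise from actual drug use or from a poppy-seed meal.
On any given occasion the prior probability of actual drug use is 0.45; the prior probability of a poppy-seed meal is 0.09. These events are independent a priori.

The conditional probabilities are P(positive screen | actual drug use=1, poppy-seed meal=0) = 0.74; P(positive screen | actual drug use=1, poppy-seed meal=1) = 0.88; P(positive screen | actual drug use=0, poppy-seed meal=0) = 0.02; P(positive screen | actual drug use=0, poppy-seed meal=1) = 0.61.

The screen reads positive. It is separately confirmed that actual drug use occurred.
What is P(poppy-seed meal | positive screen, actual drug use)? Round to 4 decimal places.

P(poppy-seed meal | positive screen, actual drug use) ≈ 0.1052

Enumerate both values of poppy-seed meal and weight by the priors:
  P(positive screen | actual drug use) = 0.74·0.91 + 0.88·0.09
        = 0.673400 + 0.079200 = 0.752600
The terms with poppy-seed meal present sum to 0.079200, so
  P(poppy-seed meal | positive screen, actual drug use) = 0.079200 / 0.752600 ≈ 0.1052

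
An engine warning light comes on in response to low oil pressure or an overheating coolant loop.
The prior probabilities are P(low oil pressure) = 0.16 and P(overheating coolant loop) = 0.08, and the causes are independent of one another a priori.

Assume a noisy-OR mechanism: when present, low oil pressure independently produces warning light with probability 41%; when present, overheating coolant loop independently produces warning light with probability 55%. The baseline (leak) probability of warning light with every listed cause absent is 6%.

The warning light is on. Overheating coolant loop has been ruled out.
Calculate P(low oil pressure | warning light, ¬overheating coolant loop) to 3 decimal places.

P(low oil pressure | warning light, ¬overheating coolant loop) ≈ 0.586

Under noisy-OR, P(warning light | causes) = 1 − (1−0.06)·∏(1−qᵢ) over the active causes.
Sum P(warning light|·) weighted by the priors over both values of low oil pressure:
  P(warning light | ¬overheating coolant loop) = 0.06*0.84 + 0.4454*0.16
        = 0.050400 + 0.071264 = 0.121664
Keeping only the low oil pressure-present terms gives 0.071264, so
  P(low oil pressure | warning light, ¬overheating coolant loop) = 0.071264 / 0.121664 ≈ 0.586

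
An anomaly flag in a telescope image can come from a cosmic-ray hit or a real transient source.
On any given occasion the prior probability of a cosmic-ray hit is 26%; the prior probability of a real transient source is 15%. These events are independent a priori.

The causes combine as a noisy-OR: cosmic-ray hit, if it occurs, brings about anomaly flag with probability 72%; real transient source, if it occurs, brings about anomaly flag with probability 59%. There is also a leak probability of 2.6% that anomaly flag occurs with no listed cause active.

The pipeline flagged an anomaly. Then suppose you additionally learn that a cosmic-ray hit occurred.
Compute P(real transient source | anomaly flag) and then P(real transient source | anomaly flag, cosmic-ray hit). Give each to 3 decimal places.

Under noisy-OR, P(anomaly flag | causes) = 1 − (1−0.026)·∏(1−qᵢ) over the active causes.
Enumerate the 4 (cosmic-ray hit, real transient source) configurations and weight by the priors:
  P(anomaly flag) = 0.026*0.74*0.85 + 0.60066*0.74*0.15 + 0.72728*0.26*0.85 + 0.888185*0.26*0.15
        = 0.016354 + 0.066673 + 0.160729 + 0.034639 = 0.278395
Keeping only the real transient source-present terms gives 0.101312, so
  P(real transient source | anomaly flag) = 0.101312 / 0.278395 ≈ 0.364

Now condition on the additional information:
Sum P(anomaly flag|·) weighted by the priors over both values of real transient source:
  P(anomaly flag | cosmic-ray hit) = 0.72728×0.85 + 0.888185×0.15
        = 0.618188 + 0.133228 = 0.751416
Configurations with real transient source contribute 0.133228, so
  P(real transient source | anomaly flag, cosmic-ray hit) = 0.133228 / 0.751416 ≈ 0.177

P(real transient source | anomaly flag) ≈ 0.364; P(real transient source | anomaly flag, cosmic-ray hit) ≈ 0.177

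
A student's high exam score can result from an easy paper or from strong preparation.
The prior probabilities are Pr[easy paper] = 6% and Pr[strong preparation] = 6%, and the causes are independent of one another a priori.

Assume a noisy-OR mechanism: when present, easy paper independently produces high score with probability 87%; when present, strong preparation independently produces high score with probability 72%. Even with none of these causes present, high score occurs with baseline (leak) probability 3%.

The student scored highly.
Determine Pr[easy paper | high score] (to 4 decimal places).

Pr[easy paper | high score] ≈ 0.4384

Under noisy-OR, P(high score | causes) = 1 − (1−0.03)·∏(1−qᵢ) over the active causes.
P(high score) = 0.03×0.94×0.94 + 0.7284×0.94×0.06 + 0.8739×0.06×0.94 + 0.964692×0.06×0.06 = 0.026508 + 0.041082 + 0.049288 + 0.003473 = 0.120351
Of this, 0.052761 comes from 0.049288 + 0.003473 (the easy paper=true cases).
Hence the posterior is 0.052761/0.120351 ≈ 0.4384.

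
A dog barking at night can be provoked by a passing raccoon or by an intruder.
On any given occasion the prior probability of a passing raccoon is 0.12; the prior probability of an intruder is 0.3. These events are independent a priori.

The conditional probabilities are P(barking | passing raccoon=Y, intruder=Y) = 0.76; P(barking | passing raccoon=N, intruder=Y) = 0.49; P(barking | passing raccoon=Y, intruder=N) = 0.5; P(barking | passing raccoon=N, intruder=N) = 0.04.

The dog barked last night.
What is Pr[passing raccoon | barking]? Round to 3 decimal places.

Pr[passing raccoon | barking] ≈ 0.311

P(barking) = 0.04*0.88*0.7 + 0.49*0.88*0.3 + 0.5*0.12*0.7 + 0.76*0.12*0.3 = 0.024640 + 0.129360 + 0.042000 + 0.027360 = 0.223360
Of this, 0.069360 comes from 0.042000 + 0.027360 (the passing raccoon=true cases).
P(passing raccoon | barking) = 0.069360 / 0.223360 ≈ 0.311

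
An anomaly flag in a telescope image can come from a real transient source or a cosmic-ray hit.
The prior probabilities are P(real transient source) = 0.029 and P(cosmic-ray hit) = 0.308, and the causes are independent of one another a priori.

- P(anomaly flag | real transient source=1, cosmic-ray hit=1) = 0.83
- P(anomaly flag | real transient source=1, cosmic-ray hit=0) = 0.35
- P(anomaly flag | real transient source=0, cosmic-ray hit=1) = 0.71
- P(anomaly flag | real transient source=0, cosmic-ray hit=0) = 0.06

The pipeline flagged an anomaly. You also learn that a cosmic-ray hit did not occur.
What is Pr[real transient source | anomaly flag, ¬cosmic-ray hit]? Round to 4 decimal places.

P(anomaly flag | ¬cosmic-ray hit) = 0.06×0.971 + 0.35×0.029 = 0.058260 + 0.010150 = 0.068410
Restricting to configurations with real transient source present: 0.35×0.029 = 0.010150.
Hence the posterior is 0.010150/0.068410 ≈ 0.1484.

Pr[real transient source | anomaly flag, ¬cosmic-ray hit] ≈ 0.1484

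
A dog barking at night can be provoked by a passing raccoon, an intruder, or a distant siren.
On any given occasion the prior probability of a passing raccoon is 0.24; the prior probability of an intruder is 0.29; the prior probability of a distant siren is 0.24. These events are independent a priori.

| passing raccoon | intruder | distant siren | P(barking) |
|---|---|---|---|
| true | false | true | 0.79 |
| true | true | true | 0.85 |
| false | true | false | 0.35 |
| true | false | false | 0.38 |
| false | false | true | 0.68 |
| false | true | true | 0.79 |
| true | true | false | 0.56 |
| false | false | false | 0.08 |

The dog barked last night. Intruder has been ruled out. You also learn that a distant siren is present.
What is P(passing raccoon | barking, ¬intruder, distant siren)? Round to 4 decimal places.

Enumerate both values of passing raccoon and weight by the priors:
  P(barking | ¬intruder, distant siren) = 0.68×0.76 + 0.79×0.24
        = 0.516800 + 0.189600 = 0.706400
Keeping only the passing raccoon-present terms gives 0.189600, so
  P(passing raccoon | barking, ¬intruder, distant siren) = 0.189600 / 0.706400 ≈ 0.2684

P(passing raccoon | barking, ¬intruder, distant siren) ≈ 0.2684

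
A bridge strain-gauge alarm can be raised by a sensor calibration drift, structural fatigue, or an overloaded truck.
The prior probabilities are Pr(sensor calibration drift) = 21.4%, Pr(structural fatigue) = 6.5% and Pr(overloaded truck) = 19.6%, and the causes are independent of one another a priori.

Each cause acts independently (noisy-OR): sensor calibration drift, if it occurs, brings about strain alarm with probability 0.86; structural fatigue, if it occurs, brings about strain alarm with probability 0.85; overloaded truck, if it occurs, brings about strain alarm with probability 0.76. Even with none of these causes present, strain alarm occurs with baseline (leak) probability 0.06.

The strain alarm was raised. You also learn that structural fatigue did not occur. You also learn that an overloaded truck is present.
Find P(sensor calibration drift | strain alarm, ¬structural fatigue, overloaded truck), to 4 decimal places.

P(sensor calibration drift | strain alarm, ¬structural fatigue, overloaded truck) ≈ 0.2540

Under noisy-OR, P(strain alarm | causes) = 1 − (1−0.06)·∏(1−qᵢ) over the active causes.
Weight on sensor calibration drift=true, given the evidence: 0.968416×0.214 = 0.207241
Denominator P(strain alarm | ¬structural fatigue, overloaded truck): 0.7744×0.786 + 0.968416×0.214 = 0.815919
Posterior = 0.207241 / 0.815919 ≈ 0.2540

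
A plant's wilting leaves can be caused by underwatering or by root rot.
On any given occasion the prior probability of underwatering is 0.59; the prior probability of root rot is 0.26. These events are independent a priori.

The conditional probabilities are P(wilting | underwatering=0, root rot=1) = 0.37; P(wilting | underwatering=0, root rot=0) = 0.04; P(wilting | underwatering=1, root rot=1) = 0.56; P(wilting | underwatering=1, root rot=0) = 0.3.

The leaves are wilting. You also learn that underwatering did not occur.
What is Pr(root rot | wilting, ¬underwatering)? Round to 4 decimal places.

Pr(root rot | wilting, ¬underwatering) ≈ 0.7647

Numerator (weight on configurations with root rot): 0.37×0.26 = 0.096200
The normalizing constant is 0.04×0.74 + 0.37×0.26 = 0.125800
Posterior = 0.096200 / 0.125800 ≈ 0.7647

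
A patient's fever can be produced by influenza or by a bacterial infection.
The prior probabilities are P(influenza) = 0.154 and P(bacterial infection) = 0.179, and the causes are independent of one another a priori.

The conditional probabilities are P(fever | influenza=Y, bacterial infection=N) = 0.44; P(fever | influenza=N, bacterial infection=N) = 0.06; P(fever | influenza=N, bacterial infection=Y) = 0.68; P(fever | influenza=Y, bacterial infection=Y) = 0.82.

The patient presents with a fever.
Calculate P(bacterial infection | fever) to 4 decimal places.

P(bacterial infection | fever) ≈ 0.5634

For the numerator, keep only bacterial infection=true terms: 0.102975 + 0.022604 = 0.125579
The normalizing constant is 0.06*0.846*0.821 + 0.68*0.846*0.179 + 0.44*0.154*0.821 + 0.82*0.154*0.179 = 0.222884
P(bacterial infection | fever) = 0.125579/0.222884 ≈ 0.5634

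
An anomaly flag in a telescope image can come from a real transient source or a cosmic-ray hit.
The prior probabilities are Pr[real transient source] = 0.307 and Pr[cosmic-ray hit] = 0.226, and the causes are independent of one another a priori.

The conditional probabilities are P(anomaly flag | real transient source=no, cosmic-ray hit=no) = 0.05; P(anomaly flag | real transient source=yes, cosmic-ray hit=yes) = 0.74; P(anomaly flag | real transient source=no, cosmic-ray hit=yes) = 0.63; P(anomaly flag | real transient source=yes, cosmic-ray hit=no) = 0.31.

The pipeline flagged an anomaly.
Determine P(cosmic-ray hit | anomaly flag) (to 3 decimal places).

Weight on cosmic-ray hit=true, given the evidence: 0.098669 + 0.051343 = 0.150012
Denominator P(anomaly flag): 0.05*0.693*0.774 + 0.63*0.693*0.226 + 0.31*0.307*0.774 + 0.74*0.307*0.226 = 0.250493
P(cosmic-ray hit | anomaly flag) = 0.150012/0.250493 ≈ 0.599

P(cosmic-ray hit | anomaly flag) ≈ 0.599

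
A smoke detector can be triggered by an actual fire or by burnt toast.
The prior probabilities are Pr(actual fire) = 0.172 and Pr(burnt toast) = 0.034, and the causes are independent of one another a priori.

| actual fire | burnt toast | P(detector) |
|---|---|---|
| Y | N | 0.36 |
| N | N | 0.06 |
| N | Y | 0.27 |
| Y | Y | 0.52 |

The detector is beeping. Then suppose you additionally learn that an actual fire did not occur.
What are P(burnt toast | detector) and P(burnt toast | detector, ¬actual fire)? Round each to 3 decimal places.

P(detector) = 0.06×0.828×0.966 + 0.27×0.828×0.034 + 0.36×0.172×0.966 + 0.52×0.172×0.034 = 0.047991 + 0.007601 + 0.059815 + 0.003041 = 0.118448
Restricting to configurations with burnt toast present: 0.007601 + 0.003041 = 0.010642.
So P(burnt toast | detector) = 0.010642/0.118448 ≈ 0.090.

Now condition on the additional information:
For the numerator, keep only burnt toast=true terms: 0.27·0.034 = 0.009180
The normalizing constant is 0.06·0.966 + 0.27·0.034 = 0.067140
P(burnt toast | detector, ¬actual fire) = 0.009180/0.067140 ≈ 0.137

P(burnt toast | detector) ≈ 0.090; P(burnt toast | detector, ¬actual fire) ≈ 0.137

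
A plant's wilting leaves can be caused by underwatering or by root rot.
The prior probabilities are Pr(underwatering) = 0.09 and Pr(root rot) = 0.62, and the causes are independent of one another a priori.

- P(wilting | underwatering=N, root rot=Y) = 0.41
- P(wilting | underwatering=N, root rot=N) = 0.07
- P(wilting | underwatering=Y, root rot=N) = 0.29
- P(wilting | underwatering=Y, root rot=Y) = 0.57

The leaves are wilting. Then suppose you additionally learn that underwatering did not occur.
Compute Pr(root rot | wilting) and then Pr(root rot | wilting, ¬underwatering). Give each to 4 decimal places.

Pr(root rot | wilting) ≈ 0.8852; Pr(root rot | wilting, ¬underwatering) ≈ 0.9053

Sum P(wilting|·) weighted by the priors over the 4 (underwatering, root rot) configurations:
  P(wilting) = 0.07×0.91×0.38 + 0.41×0.91×0.62 + 0.29×0.09×0.38 + 0.57×0.09×0.62
        = 0.024206 + 0.231322 + 0.009918 + 0.031806 = 0.297252
The terms with root rot present sum to 0.263128, so
  P(root rot | wilting) = 0.263128 / 0.297252 ≈ 0.8852

With the extra evidence:
Sum P(wilting|·) weighted by the priors over both values of root rot:
  P(wilting | ¬underwatering) = 0.07·0.38 + 0.41·0.62
        = 0.026600 + 0.254200 = 0.280800
Keeping only the root rot-present terms gives 0.254200, so
  P(root rot | wilting, ¬underwatering) = 0.254200 / 0.280800 ≈ 0.9053
Ruling out underwatering raises the posterior on root rot — the flip side of explaining away.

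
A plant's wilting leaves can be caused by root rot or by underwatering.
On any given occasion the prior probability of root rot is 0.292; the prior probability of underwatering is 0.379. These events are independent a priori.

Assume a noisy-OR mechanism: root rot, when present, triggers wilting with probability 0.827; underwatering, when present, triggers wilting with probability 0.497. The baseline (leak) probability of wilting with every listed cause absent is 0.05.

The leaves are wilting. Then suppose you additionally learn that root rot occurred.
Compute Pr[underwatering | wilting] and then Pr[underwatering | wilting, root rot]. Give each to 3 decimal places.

Under noisy-OR, P(wilting | causes) = 1 − (1−0.05)·∏(1−qᵢ) over the active causes.
P(wilting) = 0.05×0.708×0.621 + 0.52215×0.708×0.379 + 0.83565×0.292×0.621 + 0.917332×0.292×0.379 = 0.021983 + 0.140110 + 0.151530 + 0.101519 = 0.415142
Restricting to configurations with underwatering present: 0.140110 + 0.101519 = 0.241629.
P(underwatering | wilting) = 0.241629 / 0.415142 ≈ 0.582

With the extra evidence:
P(wilting | root rot) = 0.83565×0.621 + 0.917332×0.379 = 0.518939 + 0.347669 = 0.866608
Of this, 0.347669 comes from 0.917332×0.379 (the underwatering=true cases).
So P(underwatering | wilting, root rot) = 0.347669/0.866608 ≈ 0.401.
Conditioning on root rot lowers the posterior on underwatering: the classic explaining-away effect in a common-effect structure.

Pr[underwatering | wilting] ≈ 0.582; Pr[underwatering | wilting, root rot] ≈ 0.401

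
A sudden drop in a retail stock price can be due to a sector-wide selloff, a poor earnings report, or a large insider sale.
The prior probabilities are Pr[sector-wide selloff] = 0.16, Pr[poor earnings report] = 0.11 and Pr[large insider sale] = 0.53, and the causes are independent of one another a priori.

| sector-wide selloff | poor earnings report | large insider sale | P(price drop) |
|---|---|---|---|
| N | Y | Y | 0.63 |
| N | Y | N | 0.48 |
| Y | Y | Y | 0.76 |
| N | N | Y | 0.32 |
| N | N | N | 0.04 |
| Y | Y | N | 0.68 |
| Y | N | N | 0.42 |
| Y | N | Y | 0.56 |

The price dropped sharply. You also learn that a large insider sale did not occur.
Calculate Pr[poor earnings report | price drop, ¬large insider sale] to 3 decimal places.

Pr[poor earnings report | price drop, ¬large insider sale] ≈ 0.386

Numerator (weight on configurations with poor earnings report): 0.044352 + 0.011968 = 0.056320
The normalizing constant is 0.04*0.84*0.89 + 0.48*0.84*0.11 + 0.42*0.16*0.89 + 0.68*0.16*0.11 = 0.146032
Posterior = 0.056320 / 0.146032 ≈ 0.386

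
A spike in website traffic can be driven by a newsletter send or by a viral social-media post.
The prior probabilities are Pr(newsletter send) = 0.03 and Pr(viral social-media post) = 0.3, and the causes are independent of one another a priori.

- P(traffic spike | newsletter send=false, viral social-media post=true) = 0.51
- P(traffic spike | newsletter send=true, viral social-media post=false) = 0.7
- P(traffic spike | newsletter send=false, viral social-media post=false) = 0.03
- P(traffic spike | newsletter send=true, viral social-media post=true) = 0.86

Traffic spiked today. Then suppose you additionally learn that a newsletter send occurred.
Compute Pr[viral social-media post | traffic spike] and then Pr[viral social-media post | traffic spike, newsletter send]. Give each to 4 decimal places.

Pr[viral social-media post | traffic spike] ≈ 0.8166; Pr[viral social-media post | traffic spike, newsletter send] ≈ 0.3449

For the numerator, keep only viral social-media post=true terms: 0.148410 + 0.007740 = 0.156150
Normalizer over all consistent configurations: 0.03×0.97×0.7 + 0.51×0.97×0.3 + 0.7×0.03×0.7 + 0.86×0.03×0.3 = 0.191220
P(viral social-media post | traffic spike) = 0.156150/0.191220 ≈ 0.8166

With the extra evidence:
P(traffic spike | newsletter send) = 0.7*0.7 + 0.86*0.3 = 0.490000 + 0.258000 = 0.748000
Of this, 0.258000 comes from 0.86*0.3 (the viral social-media post=true cases).
Hence the posterior is 0.258000/0.748000 ≈ 0.3449.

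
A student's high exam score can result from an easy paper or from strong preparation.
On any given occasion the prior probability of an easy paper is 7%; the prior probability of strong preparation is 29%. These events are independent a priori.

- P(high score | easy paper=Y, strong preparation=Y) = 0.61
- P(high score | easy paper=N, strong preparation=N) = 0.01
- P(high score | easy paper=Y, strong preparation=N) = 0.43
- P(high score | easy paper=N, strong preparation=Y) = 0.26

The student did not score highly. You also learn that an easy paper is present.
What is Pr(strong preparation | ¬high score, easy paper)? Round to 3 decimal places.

Pr(strong preparation | ¬high score, easy paper) ≈ 0.218

Enumerate both values of strong preparation and weight by the priors:
  P(¬high score | easy paper) = 0.57·0.71 + 0.39·0.29
        = 0.404700 + 0.113100 = 0.517800
The terms with strong preparation present sum to 0.113100, so
  P(strong preparation | ¬high score, easy paper) = 0.113100 / 0.517800 ≈ 0.218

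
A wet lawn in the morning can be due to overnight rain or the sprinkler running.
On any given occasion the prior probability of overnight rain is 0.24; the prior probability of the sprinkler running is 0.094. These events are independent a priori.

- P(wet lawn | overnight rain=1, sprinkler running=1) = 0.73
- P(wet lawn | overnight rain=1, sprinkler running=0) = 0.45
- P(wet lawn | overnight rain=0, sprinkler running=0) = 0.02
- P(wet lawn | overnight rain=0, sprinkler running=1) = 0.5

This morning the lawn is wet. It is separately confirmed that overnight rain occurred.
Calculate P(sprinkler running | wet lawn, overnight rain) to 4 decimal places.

P(sprinkler running | wet lawn, overnight rain) ≈ 0.1441

Weight on sprinkler running=true, given the evidence: 0.73×0.094 = 0.068620
The normalizing constant is 0.45×0.906 + 0.73×0.094 = 0.476320
Posterior = 0.068620 / 0.476320 ≈ 0.1441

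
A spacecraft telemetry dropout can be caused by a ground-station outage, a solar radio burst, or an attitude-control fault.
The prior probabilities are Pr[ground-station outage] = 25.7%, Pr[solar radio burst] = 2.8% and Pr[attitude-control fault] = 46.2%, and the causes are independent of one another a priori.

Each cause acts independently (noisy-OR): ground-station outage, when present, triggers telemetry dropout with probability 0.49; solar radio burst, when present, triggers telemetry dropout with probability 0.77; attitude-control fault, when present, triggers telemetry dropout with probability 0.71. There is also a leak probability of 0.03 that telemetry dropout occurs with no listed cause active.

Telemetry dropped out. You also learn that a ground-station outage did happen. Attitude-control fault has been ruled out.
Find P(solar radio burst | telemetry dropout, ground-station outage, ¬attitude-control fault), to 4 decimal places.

Under noisy-OR, P(telemetry dropout | causes) = 1 − (1−0.03)·∏(1−qᵢ) over the active causes.
Enumerate both values of solar radio burst and weight by the priors:
  P(telemetry dropout | ground-station outage, ¬attitude-control fault) = 0.5053*0.972 + 0.886219*0.028
        = 0.491152 + 0.024814 = 0.515966
Configurations with solar radio burst contribute 0.024814, so
  P(solar radio burst | telemetry dropout, ground-station outage, ¬attitude-control fault) = 0.024814 / 0.515966 ≈ 0.0481

P(solar radio burst | telemetry dropout, ground-station outage, ¬attitude-control fault) ≈ 0.0481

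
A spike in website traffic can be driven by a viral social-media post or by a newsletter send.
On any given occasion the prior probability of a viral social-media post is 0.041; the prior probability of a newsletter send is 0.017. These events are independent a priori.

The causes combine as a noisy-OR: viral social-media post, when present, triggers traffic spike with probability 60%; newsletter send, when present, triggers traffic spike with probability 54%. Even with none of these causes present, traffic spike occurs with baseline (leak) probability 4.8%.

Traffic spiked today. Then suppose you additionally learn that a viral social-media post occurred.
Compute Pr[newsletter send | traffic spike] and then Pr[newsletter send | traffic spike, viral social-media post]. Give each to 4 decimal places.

Pr[newsletter send | traffic spike] ≈ 0.1218; Pr[newsletter send | traffic spike, viral social-media post] ≈ 0.0225

Under noisy-OR, P(traffic spike | causes) = 1 − (1−0.048)·∏(1−qᵢ) over the active causes.
P(traffic spike) = 0.048*0.959*0.983 + 0.56208*0.959*0.017 + 0.6192*0.041*0.983 + 0.824832*0.041*0.017 = 0.045249 + 0.009164 + 0.024956 + 0.000575 = 0.079944
Restricting to configurations with newsletter send present: 0.009164 + 0.000575 = 0.009739.
P(newsletter send | traffic spike) = 0.009739 / 0.079944 ≈ 0.1218

Now condition on the additional information:
For the numerator, keep only newsletter send=true terms: 0.824832×0.017 = 0.014022
Normalizer over all consistent configurations: 0.6192×0.983 + 0.824832×0.017 = 0.622696
Posterior = 0.014022 / 0.622696 ≈ 0.0225
The drop from 0.1218 to 0.0225 is the explaining-away (discounting) effect.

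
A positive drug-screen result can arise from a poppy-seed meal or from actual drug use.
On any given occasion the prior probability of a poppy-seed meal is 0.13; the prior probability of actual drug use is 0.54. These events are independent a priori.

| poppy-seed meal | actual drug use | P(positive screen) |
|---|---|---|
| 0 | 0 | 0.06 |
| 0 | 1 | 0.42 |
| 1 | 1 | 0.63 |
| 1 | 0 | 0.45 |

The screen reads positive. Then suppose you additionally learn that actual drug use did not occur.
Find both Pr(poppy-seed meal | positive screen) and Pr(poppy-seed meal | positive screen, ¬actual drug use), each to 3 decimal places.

Sum P(positive screen|·) weighted by the priors over the 4 (poppy-seed meal, actual drug use) configurations:
  P(positive screen) = 0.06·0.87·0.46 + 0.42·0.87·0.54 + 0.45·0.13·0.46 + 0.63·0.13·0.54
        = 0.024012 + 0.197316 + 0.026910 + 0.044226 = 0.292464
Configurations with poppy-seed meal contribute 0.071136, so
  P(poppy-seed meal | positive screen) = 0.071136 / 0.292464 ≈ 0.243

Now condition on the additional information:
Enumerate both values of poppy-seed meal and weight by the priors:
  P(positive screen | ¬actual drug use) = 0.06×0.87 + 0.45×0.13
        = 0.052200 + 0.058500 = 0.110700
The terms with poppy-seed meal present sum to 0.058500, so
  P(poppy-seed meal | positive screen, ¬actual drug use) = 0.058500 / 0.110700 ≈ 0.528
With actual drug use excluded, poppy-seed meal must carry more of the explanatory weight for the positive screen.

Pr(poppy-seed meal | positive screen) ≈ 0.243; Pr(poppy-seed meal | positive screen, ¬actual drug use) ≈ 0.528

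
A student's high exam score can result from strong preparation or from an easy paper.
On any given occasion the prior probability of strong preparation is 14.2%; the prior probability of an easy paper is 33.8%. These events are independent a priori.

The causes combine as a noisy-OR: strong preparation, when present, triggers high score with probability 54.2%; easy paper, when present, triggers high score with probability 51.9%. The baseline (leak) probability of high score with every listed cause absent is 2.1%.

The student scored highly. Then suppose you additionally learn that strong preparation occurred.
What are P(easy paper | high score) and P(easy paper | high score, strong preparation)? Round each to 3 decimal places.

P(easy paper | high score) ≈ 0.750; P(easy paper | high score, strong preparation) ≈ 0.421

Under noisy-OR, P(high score | causes) = 1 − (1−0.021)·∏(1−qᵢ) over the active causes.
P(high score) = 0.021*0.858*0.662 + 0.529101*0.858*0.338 + 0.551618*0.142*0.662 + 0.784328*0.142*0.338 = 0.011928 + 0.153441 + 0.051854 + 0.037645 = 0.254868
Of this, 0.191086 comes from 0.153441 + 0.037645 (the easy paper=true cases).
P(easy paper | high score) = 0.191086 / 0.254868 ≈ 0.750

Now also conditioning on strong preparation=true:
Numerator (weight on configurations with easy paper): 0.784328*0.338 = 0.265103
The normalizing constant is 0.551618*0.662 + 0.784328*0.338 = 0.630274
Posterior = 0.265103 / 0.630274 ≈ 0.421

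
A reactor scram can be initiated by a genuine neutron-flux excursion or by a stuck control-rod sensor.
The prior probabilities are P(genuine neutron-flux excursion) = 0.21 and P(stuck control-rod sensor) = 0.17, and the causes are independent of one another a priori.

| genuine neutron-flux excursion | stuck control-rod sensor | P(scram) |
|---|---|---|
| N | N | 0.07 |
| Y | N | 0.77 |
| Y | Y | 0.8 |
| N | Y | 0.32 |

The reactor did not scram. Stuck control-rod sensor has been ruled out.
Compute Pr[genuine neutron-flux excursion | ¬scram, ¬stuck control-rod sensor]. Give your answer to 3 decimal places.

By total probability over both values of genuine neutron-flux excursion:
  P(¬scram | ¬stuck control-rod sensor) = 0.93·0.79 + 0.23·0.21
        = 0.734700 + 0.048300 = 0.783000
The terms with genuine neutron-flux excursion present sum to 0.048300, so
  P(genuine neutron-flux excursion | ¬scram, ¬stuck control-rod sensor) = 0.048300 / 0.783000 ≈ 0.062

Pr[genuine neutron-flux excursion | ¬scram, ¬stuck control-rod sensor] ≈ 0.062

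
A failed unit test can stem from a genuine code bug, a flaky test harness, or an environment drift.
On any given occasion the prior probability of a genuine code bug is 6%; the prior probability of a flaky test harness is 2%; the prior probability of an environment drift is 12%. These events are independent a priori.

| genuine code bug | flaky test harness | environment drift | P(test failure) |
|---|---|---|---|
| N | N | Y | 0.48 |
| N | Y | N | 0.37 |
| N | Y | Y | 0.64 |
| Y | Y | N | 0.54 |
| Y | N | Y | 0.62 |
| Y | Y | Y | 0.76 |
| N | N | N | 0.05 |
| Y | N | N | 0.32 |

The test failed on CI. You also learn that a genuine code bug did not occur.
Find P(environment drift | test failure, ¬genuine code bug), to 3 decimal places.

P(environment drift | test failure, ¬genuine code bug) ≈ 0.539

Weight on environment drift=true, given the evidence: 0.056448 + 0.001536 = 0.057984
Denominator P(test failure | ¬genuine code bug): 0.05*0.98*0.88 + 0.48*0.98*0.12 + 0.37*0.02*0.88 + 0.64*0.02*0.12 = 0.107616
P(environment drift | test failure, ¬genuine code bug) = 0.057984/0.107616 ≈ 0.539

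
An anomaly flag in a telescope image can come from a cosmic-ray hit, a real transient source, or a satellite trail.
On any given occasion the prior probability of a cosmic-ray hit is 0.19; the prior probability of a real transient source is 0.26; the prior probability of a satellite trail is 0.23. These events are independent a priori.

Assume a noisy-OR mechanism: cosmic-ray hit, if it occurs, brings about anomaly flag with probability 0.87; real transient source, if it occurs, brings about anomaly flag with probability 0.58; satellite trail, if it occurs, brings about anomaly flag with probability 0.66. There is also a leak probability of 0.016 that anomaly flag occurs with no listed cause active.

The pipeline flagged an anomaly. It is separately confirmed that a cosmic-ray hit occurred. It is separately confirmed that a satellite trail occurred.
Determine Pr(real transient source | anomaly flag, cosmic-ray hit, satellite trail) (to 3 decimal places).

Under noisy-OR, P(anomaly flag | causes) = 1 − (1−0.016)·∏(1−qᵢ) over the active causes.
For the numerator, keep only real transient source=true terms: 0.981733*0.26 = 0.255251
The normalizing constant is 0.956507*0.74 + 0.981733*0.26 = 0.963066
Posterior = 0.255251 / 0.963066 ≈ 0.265

Pr(real transient source | anomaly flag, cosmic-ray hit, satellite trail) ≈ 0.265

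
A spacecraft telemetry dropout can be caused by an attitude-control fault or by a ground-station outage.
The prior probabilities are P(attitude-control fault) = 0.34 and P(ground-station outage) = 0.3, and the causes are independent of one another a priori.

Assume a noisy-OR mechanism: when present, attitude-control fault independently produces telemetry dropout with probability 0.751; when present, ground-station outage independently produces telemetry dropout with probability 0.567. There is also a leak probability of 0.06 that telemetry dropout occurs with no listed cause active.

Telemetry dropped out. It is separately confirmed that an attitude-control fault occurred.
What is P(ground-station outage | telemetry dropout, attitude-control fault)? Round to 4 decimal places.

P(ground-station outage | telemetry dropout, attitude-control fault) ≈ 0.3346

Under noisy-OR, P(telemetry dropout | causes) = 1 − (1−0.06)·∏(1−qᵢ) over the active causes.
For the numerator, keep only ground-station outage=true terms: 0.898652·0.3 = 0.269596
The normalizing constant is 0.76594·0.7 + 0.898652·0.3 = 0.805754
Posterior = 0.269596 / 0.805754 ≈ 0.3346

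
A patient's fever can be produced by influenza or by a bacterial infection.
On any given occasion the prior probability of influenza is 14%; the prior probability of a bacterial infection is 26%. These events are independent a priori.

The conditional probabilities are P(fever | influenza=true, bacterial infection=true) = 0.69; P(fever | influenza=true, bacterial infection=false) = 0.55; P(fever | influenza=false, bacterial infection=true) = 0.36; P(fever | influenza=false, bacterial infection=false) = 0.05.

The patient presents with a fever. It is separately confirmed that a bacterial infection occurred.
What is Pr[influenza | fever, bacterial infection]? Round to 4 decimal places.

Pr[influenza | fever, bacterial infection] ≈ 0.2378

Numerator (weight on configurations with influenza): 0.69×0.14 = 0.096600
Denominator P(fever | bacterial infection): 0.36×0.86 + 0.69×0.14 = 0.406200
Posterior = 0.096600 / 0.406200 ≈ 0.2378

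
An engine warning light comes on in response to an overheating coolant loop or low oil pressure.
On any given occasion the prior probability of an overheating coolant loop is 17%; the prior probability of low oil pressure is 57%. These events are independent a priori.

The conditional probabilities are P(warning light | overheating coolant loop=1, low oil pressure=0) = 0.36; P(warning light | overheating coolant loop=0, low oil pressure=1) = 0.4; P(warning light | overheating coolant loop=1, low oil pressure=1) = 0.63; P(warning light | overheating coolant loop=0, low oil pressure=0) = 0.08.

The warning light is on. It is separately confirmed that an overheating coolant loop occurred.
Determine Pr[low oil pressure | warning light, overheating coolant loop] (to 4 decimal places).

For the numerator, keep only low oil pressure=true terms: 0.63*0.57 = 0.359100
Denominator P(warning light | overheating coolant loop): 0.36*0.43 + 0.63*0.57 = 0.513900
P(low oil pressure | warning light, overheating coolant loop) = 0.359100/0.513900 ≈ 0.6988

Pr[low oil pressure | warning light, overheating coolant loop] ≈ 0.6988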